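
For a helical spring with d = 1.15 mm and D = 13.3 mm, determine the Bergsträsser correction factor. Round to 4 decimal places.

C = D/d = 13.3/1.15 = 11.5652
K_B = (4C+2)/(4C−3) = 48.261/43.261 = 1.1156

1.1156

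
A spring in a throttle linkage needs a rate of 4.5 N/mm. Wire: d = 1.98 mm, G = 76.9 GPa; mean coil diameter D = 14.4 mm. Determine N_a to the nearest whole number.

11

N_a = Gd⁴/(8D³k) = (76.9×10³ × 1.98⁴)/(8 × 14.4³ × 4.5)
    = 1.18192e+06 / 107495 = 11 → 11 coils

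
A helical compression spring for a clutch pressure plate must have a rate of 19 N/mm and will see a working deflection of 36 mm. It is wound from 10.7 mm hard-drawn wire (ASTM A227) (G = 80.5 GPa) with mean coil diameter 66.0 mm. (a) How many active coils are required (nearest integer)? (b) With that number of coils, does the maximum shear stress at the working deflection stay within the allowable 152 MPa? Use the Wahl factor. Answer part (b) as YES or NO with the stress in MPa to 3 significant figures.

(a) 24 coils; (b) YES, τ_max = 118 MPa

N_a = Gd⁴/(8D³k) = (80.5×10³)(10.7⁴)/(8·66.0³·19) = 24.15 → N_a = 24
Actual rate k = Gd⁴/(8D³·24) = 19.116 N/mm
Working load F = kδ = 19.116·36 = 688.18 N
C = 66.0/10.7 = 6.1682; K_W = (4C−1)/(4C−4)+0.615/C = 1.2448
τ_max = K_W·8FD/(πd³) = 1.2448·94.413 = 117.53 MPa
τ_max ≤ 152 MPa → acceptable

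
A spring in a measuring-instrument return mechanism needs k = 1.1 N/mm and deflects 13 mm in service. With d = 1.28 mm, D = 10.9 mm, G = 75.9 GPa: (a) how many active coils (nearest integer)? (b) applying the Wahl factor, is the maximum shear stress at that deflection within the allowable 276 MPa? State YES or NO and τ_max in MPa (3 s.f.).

N_a = Gd⁴/(8D³k) = (75.9×10³)(1.28⁴)/(8·10.9³·1.1) = 17.88 → N_a = 18
Actual rate k = Gd⁴/(8D³·18) = 1.0925 N/mm
Working load F = kδ = 1.0925·13 = 14.203 N
C = 10.9/1.28 = 8.5156; K_W = (4C−1)/(4C−4)+0.615/C = 1.1720
τ_max = K_W·8FD/(πd³) = 1.1720·187.98 = 220.32 MPa
τ_max ≤ 276 MPa → acceptable

(a) 18 coils; (b) YES, τ_max = 220 MPa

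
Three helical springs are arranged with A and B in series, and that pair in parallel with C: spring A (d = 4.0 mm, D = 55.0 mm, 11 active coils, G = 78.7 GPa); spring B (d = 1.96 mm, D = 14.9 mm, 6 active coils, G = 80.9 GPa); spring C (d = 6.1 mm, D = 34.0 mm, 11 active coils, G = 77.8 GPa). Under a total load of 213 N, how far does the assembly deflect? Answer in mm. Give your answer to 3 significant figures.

6.59 mm

k_A = Gd⁴/(8D³N_a) = (78.7×10³)(4.0⁴)/(8·55.0³·11) = 1.3761 N/mm
k_B = Gd⁴/(8D³N_a) = (80.9×10³)(1.96⁴)/(8·14.9³·6) = 7.5192 N/mm
k_C = Gd⁴/(8D³N_a) = (77.8×10³)(6.1⁴)/(8·34.0³·11) = 31.144 N/mm
Springs A,B series: k_AB = 1/(1/1.3761+1/7.5192) = 1.1632 N/mm; parallel with C: k_eq = 1.1632+31.144 = 32.308 N/mm
δ = F/k_eq = 213/32.308 = 6.5929 mm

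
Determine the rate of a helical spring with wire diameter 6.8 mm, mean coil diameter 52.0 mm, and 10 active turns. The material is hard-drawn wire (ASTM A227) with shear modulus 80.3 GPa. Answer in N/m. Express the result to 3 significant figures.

15300 N/m

k = Gd⁴/(8D³N_a) = (80.3×10³ × 6.8⁴) / (8 × 52.0³ × 10)
  = 1.71692e+08 / 1.12486e+07 = 15.263 N/mm = 15263 N/m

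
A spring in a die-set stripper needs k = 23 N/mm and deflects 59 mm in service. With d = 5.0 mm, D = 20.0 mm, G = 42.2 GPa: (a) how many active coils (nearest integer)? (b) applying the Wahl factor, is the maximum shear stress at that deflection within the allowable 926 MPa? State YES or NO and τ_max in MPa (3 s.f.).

N_a = Gd⁴/(8D³k) = (42.2×10³)(5.0⁴)/(8·20.0³·23) = 17.92 → N_a = 18
Actual rate k = Gd⁴/(8D³·18) = 22.895 N/mm
Working load F = kδ = 22.895·59 = 1350.8 N
C = 20.0/5.0 = 4.0000; K_W = (4C−1)/(4C−4)+0.615/C = 1.4038
τ_max = K_W·8FD/(πd³) = 1.4038·550.37 = 772.58 MPa
τ_max ≤ 926 MPa → acceptable

(a) 18 coils; (b) YES, τ_max = 773 MPa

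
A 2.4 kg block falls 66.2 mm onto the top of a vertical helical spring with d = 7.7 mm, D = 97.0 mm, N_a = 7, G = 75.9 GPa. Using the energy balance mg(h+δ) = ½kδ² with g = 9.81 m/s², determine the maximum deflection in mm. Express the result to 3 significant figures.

k = Gd⁴/(8D³N_a) = (75.9×10³)(7.7⁴)/(8·97.0³·7) = 5.2204 N/mm
W = mg = 2.4 × 9.81 = 23.544 N
½kδ² − Wδ − Wh = 0 → δ = (W + √(W² + 2kWh))/k
δ = (23.544 + √(554.32 + 16273.1))/5.2204 = (23.544 + 129.72)/5.2204 = 29.359 mm

29.4 mm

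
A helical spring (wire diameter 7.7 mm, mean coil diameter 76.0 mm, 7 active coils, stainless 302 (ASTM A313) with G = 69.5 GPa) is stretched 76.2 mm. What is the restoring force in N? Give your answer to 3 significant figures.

k = Gd⁴/(8D³N_a) = (69.5×10³)(7.7⁴)/(8·76.0³·7) = 9.9385 N/mm
F = k·δ = 9.9385 × 76.2 = 757.31 N

757 N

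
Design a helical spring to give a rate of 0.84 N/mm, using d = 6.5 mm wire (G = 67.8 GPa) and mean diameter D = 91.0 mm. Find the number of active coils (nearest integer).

N_a = Gd⁴/(8D³k) = (67.8×10³ × 6.5⁴)/(8 × 91.0³ × 0.84)
    = 1.21027e+08 / 5.064e+06 = 23.9 → 24 coils

24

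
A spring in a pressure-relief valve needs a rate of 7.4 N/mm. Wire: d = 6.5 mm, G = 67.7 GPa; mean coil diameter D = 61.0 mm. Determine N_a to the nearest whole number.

9

N_a = Gd⁴/(8D³k) = (67.7×10³ × 6.5⁴)/(8 × 61.0³ × 7.4)
    = 1.20849e+08 / 1.34373e+07 = 8.994 → 9 coils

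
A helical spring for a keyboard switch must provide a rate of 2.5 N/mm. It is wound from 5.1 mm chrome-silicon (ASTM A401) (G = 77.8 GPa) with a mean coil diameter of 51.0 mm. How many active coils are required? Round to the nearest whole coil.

20

N_a = Gd⁴/(8D³k) = (77.8×10³ × 5.1⁴)/(8 × 51.0³ × 2.5)
    = 5.26333e+07 / 2.65302e+06 = 19.84 → 20 coils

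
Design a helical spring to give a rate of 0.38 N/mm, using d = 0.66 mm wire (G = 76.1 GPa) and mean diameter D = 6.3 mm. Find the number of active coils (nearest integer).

19

N_a = Gd⁴/(8D³k) = (76.1×10³ × 0.66⁴)/(8 × 6.3³ × 0.38)
    = 14439.8 / 760.143 = 19 → 19 coils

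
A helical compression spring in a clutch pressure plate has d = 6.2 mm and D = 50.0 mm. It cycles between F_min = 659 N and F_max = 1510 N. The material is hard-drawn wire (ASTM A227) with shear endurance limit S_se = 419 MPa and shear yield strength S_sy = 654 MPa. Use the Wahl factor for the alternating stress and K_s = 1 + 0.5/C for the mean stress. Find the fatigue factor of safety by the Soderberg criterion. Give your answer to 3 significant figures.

0.632

C = D/d = 50.0/6.2 = 8.0645; K_W = (4C−1)/(4C−4)+0.615/C = 1.1824; K_s = 1+0.5/C = 1.0620
F_a = (F_max−F_min)/2 = 425.5 N; F_m = (F_max+F_min)/2 = 1084.5 N
τ_a = K_W·8F_aD/(πd³) = 1.1824 × 227.32 = 268.79 MPa
τ_m = K_s·8F_mD/(πd³) = 1.0620 × 579.38 = 615.3 MPa
Soderberg: 1/n_f = τ_a/S_se + τ_m/S_sy = 268.79/419 + 615.3/654 = 0.64150 + 0.94083 = 1.5823
n_f = 1/1.5823 = 0.632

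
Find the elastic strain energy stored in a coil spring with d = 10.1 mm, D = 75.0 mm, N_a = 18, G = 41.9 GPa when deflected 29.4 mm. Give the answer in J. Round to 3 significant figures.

3.10 J

k = Gd⁴/(8D³N_a) = (41.9×10³)(10.1⁴)/(8·75.0³·18) = 7.1772 N/mm
U = ½kδ² = 0.5 × 7.1772 × 29.4² = 3101.8 N·mm = 3.1018 J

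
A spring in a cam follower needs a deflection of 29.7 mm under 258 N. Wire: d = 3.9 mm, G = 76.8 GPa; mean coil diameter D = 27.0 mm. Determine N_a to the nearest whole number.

Required rate k = F/δ = 258/29.7 = 8.6869 N/mm
N_a = Gd⁴/(8D³k) = (76.8×10³ × 3.9⁴)/(8 × 27.0³ × 8.6869)
    = 1.77672e+07 / 1.36787e+06 = 12.99 → 13 coils

13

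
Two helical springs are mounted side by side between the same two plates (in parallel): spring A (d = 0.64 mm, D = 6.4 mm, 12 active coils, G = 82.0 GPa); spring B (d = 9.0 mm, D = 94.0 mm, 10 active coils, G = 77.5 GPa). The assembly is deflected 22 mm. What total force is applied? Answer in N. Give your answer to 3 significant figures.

180 N

k_A = Gd⁴/(8D³N_a) = (82.0×10³)(0.64⁴)/(8·6.4³·12) = 0.54667 N/mm
k_B = Gd⁴/(8D³N_a) = (77.5×10³)(9.0⁴)/(8·94.0³·10) = 7.6524 N/mm
Parallel: k_eq = 0.54667 + 7.6524 = 8.1991 N/mm
F = k_eq·δ = 8.1991·22 = 180.38 N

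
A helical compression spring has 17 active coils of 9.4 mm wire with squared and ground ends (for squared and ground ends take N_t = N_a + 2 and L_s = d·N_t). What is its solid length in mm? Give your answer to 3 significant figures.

squared and ground ends: N_t = N_a + 2 = 17 + 2 = 19
L_s = d·N_t = 9.4 × 19 = 178.6 mm

179 mm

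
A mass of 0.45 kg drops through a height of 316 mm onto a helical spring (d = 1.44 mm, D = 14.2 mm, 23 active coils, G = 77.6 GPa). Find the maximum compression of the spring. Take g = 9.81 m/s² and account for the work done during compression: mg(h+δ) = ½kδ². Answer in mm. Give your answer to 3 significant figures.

73.7 mm

k = Gd⁴/(8D³N_a) = (77.6×10³)(1.44⁴)/(8·14.2³·23) = 0.63333 N/mm
W = mg = 0.45 × 9.81 = 4.4145 N
½kδ² − Wδ − Wh = 0 → δ = (W + √(W² + 2kWh))/k
δ = (4.4145 + √(19.488 + 1766.96))/0.63333 = (4.4145 + 42.266)/0.63333 = 73.707 mm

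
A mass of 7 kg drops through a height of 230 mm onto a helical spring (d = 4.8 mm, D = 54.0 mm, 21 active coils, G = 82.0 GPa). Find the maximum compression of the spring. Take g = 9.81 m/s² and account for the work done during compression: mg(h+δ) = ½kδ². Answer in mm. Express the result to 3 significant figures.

186 mm

k = Gd⁴/(8D³N_a) = (82.0×10³)(4.8⁴)/(8·54.0³·21) = 1.6455 N/mm
W = mg = 7 × 9.81 = 68.67 N
½kδ² − Wδ − Wh = 0 → δ = (W + √(W² + 2kWh))/k
δ = (68.67 + √(4715.6 + 51977.2))/1.6455 = (68.67 + 238.1)/1.6455 = 186.44 mm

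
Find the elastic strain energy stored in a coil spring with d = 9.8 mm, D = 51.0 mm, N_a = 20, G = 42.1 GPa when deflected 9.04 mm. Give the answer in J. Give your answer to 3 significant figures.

k = Gd⁴/(8D³N_a) = (42.1×10³)(9.8⁴)/(8·51.0³·20) = 18.296 N/mm
U = ½kδ² = 0.5 × 18.296 × 9.04² = 747.59 N·mm = 0.74759 J

0.748 J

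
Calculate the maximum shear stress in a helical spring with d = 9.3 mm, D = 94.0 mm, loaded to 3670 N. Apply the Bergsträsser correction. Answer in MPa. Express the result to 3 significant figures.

1240 MPa

Spring index C = D/d = 94.0/9.3 = 10.1075
K_B = (4C+2)/(4C−3) = 42.430/37.430 = 1.1336
τ₀ = 8FD/(πd³) = 8·3670·94.0/(π·9.3³) = 2.75984e+06/2527 = 1092.2 MPa
τ_max = K·τ₀ = 1.1336 × 1092.2 = 1238.1 MPa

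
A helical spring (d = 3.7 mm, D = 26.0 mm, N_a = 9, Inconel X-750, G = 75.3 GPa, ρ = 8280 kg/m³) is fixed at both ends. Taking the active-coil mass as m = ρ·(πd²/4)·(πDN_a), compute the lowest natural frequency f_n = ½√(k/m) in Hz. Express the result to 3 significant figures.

206 Hz

k = Gd⁴/(8D³N_a) = (75.3×10³)(3.7⁴)/(8·26.0³·9) = 11.152 N/mm = 11152 N/m
Wire length L = πDN_a = π·26.0·9 = 735.13 mm
m = ρ·(πd²/4)·L = 8280 × 10.752×10⁻⁶ m² × 0.73513 m = 0.065447 kg
f_n = ½√(k/m) = 0.5·√(11152/0.065447) = 0.5·√(1.704e+05) = 206.4 Hz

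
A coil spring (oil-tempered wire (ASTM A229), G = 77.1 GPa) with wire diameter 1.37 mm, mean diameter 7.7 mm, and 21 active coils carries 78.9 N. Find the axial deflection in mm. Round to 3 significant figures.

k = Gd⁴/(8D³N_a) = (77.1×10³)(1.37⁴)/(8·7.7³·21) = 3.5412 N/mm
δ = F/k = 78.9 / 3.5412 = 22.28 mm

22.3 mm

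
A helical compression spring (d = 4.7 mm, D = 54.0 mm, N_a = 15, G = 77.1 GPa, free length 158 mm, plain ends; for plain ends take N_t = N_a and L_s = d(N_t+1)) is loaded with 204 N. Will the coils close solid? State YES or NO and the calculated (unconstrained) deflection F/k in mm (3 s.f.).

k = Gd⁴/(8D³N_a) = (77.1×10³)(4.7⁴)/(8·54.0³·15) = 1.9911 N/mm
N_t = 15; L_s = 4.7·16 = 75.2 mm; δ_solid = L₀ − L_s = 158 − 75.2 = 82.8 mm
δ = F/k = 204/1.9911 = 102.46 mm
δ ≥ δ_solid → spring goes solid

YES, δ = 102 mm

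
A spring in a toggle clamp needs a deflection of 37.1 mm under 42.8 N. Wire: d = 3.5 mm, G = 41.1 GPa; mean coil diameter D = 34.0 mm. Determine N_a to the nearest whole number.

Required rate k = F/δ = 42.8/37.1 = 1.1536 N/mm
N_a = Gd⁴/(8D³k) = (41.1×10³ × 3.5⁴)/(8 × 34.0³ × 1.1536)
    = 6.16757e+06 / 362741 = 17 → 17 coils

17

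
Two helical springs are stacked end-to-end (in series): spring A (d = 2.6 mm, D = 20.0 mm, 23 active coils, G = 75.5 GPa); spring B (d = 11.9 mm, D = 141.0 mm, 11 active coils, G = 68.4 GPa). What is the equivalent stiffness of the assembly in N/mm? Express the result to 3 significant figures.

k_A = Gd⁴/(8D³N_a) = (75.5×10³)(2.6⁴)/(8·20.0³·23) = 2.3439 N/mm
k_B = Gd⁴/(8D³N_a) = (68.4×10³)(11.9⁴)/(8·141.0³·11) = 5.5604 N/mm
Series: 1/k_eq = 1/2.3439 + 1/5.5604 = 0.60649; k_eq = 1.6488 N/mm

1.65 N/mm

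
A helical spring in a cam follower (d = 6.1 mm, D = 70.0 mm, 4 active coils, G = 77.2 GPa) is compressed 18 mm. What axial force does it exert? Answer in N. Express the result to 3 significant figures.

k = Gd⁴/(8D³N_a) = (77.2×10³)(6.1⁴)/(8·70.0³·4) = 9.7385 N/mm
F = k·δ = 9.7385 × 18 = 175.29 N

175 N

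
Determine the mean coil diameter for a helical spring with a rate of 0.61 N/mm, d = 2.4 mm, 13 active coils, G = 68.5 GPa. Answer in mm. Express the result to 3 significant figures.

D = (Gd⁴/(8N_a·k))^(1/3) = (68.5×10³·2.4⁴/(8·13·0.61))^(1/3)
  = (35823.9)^(1/3) = 32.9653 mm

33.0 mm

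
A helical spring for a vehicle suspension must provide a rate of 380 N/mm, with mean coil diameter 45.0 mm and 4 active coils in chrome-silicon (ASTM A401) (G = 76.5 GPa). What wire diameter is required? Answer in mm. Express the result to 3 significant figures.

d = (8D³N_a·k / G)^(1/4) = (8·45.0³·4·380 / (76.5×10³))^0.25
  = (14485)^0.25 = 10.9705 mm

11.0 mm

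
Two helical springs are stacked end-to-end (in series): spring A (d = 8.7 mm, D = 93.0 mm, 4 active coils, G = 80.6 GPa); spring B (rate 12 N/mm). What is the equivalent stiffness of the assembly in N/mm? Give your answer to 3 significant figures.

k_A = Gd⁴/(8D³N_a) = (80.6×10³)(8.7⁴)/(8·93.0³·4) = 17.94 N/mm
Series: 1/k_eq = 1/17.94 + 1/12 = 0.13908; k_eq = 7.1903 N/mm

7.19 N/mm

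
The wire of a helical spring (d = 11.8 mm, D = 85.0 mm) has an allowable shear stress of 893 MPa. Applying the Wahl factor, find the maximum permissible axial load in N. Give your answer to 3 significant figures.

C = D/d = 85.0/11.8 = 7.2034
K_W = (4C−1)/(4C−4) + 0.615/C = 27.814/24.814 + 0.0854 = 1.2063
τ_max = K·8FD/(πd³) → F_max = τ_allow·πd³/(8DK)
F_max = 893·π·11.8³/(8·85.0·1.2063) = 4.6094e+06/820.27 = 5619.4 N

5620 N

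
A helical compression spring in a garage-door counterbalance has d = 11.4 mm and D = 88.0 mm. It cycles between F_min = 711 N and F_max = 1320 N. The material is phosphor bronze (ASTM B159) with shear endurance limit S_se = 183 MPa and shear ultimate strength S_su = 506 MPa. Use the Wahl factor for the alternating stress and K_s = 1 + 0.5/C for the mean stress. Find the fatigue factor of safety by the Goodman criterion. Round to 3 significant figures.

1.61

C = D/d = 88.0/11.4 = 7.7193; K_W = (4C−1)/(4C−4)+0.615/C = 1.1913; K_s = 1+0.5/C = 1.0648
F_a = (F_max−F_min)/2 = 304.5 N; F_m = (F_max+F_min)/2 = 1015.5 N
τ_a = K_W·8F_aD/(πd³) = 1.1913 × 46.057 = 54.867 MPa
τ_m = K_s·8F_mD/(πd³) = 1.0648 × 153.6 = 163.55 MPa
Goodman: 1/n_f = τ_a/S_se + τ_m/S_su = 54.867/183 + 163.55/506 = 0.29982 + 0.32322 = 0.62304
n_f = 1/0.62304 = 1.605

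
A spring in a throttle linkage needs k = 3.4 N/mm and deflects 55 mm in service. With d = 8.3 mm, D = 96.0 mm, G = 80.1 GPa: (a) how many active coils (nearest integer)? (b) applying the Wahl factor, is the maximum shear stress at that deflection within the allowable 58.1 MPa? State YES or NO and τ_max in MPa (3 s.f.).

N_a = Gd⁴/(8D³k) = (80.1×10³)(8.3⁴)/(8·96.0³·3.4) = 15.8 → N_a = 16
Actual rate k = Gd⁴/(8D³·16) = 3.3568 N/mm
Working load F = kδ = 3.3568·55 = 184.62 N
C = 96.0/8.3 = 11.5663; K_W = (4C−1)/(4C−4)+0.615/C = 1.1242
τ_max = K_W·8FD/(πd³) = 1.1242·78.933 = 88.733 MPa
τ_max > 58.1 MPa → exceeds allowable

(a) 16 coils; (b) NO, τ_max = 88.7 MPa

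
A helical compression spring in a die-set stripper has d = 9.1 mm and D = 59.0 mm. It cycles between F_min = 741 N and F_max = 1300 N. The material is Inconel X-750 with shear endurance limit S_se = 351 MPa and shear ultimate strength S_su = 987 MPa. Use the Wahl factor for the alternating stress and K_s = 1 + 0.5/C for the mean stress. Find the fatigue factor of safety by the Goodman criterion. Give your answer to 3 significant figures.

C = D/d = 59.0/9.1 = 6.4835; K_W = (4C−1)/(4C−4)+0.615/C = 1.2316; K_s = 1+0.5/C = 1.0771
F_a = (F_max−F_min)/2 = 279.5 N; F_m = (F_max+F_min)/2 = 1020.5 N
τ_a = K_W·8F_aD/(πd³) = 1.2316 × 55.725 = 68.633 MPa
τ_m = K_s·8F_mD/(πd³) = 1.0771 × 203.46 = 219.15 MPa
Goodman: 1/n_f = τ_a/S_se + τ_m/S_su = 68.633/351 + 219.15/987 = 0.19553 + 0.22204 = 0.41757
n_f = 1/0.41757 = 2.395

2.39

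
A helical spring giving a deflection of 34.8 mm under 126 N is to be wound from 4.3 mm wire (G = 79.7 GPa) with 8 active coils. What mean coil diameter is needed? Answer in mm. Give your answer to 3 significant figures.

Required rate k = F/δ = 126/34.8 = 3.6207 N/mm
D = (Gd⁴/(8N_a·k))^(1/3) = (79.7×10³·4.3⁴/(8·8·3.6207))^(1/3)
  = (117587)^(1/3) = 48.9914 mm

49.0 mm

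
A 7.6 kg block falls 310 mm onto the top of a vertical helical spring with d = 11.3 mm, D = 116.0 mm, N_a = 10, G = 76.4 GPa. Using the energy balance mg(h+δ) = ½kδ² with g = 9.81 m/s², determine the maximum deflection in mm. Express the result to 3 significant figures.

76.0 mm

k = Gd⁴/(8D³N_a) = (76.4×10³)(11.3⁴)/(8·116.0³·10) = 9.9757 N/mm
W = mg = 7.6 × 9.81 = 74.556 N
½kδ² − Wδ − Wh = 0 → δ = (W + √(W² + 2kWh))/k
δ = (74.556 + √(5558.6 + 461124))/9.9757 = (74.556 + 683.14)/9.9757 = 75.954 mm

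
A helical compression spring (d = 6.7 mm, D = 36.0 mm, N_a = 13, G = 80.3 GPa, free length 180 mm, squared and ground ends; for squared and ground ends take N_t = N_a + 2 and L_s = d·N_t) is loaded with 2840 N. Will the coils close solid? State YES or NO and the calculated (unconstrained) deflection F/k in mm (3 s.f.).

YES, δ = 85.2 mm

k = Gd⁴/(8D³N_a) = (80.3×10³)(6.7⁴)/(8·36.0³·13) = 33.348 N/mm
N_t = 15; L_s = 6.7·15 = 100.5 mm; δ_solid = L₀ − L_s = 180 − 100.5 = 79.5 mm
δ = F/k = 2840/33.348 = 85.162 mm
δ ≥ δ_solid → spring goes solid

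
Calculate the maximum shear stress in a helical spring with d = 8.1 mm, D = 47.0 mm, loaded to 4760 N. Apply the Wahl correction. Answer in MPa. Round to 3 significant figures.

1350 MPa

Spring index C = D/d = 47.0/8.1 = 5.8025
K_W = (4C−1)/(4C−4) + 0.615/C = 22.210/19.210 + 0.1060 = 1.2622
τ₀ = 8FD/(πd³) = 8·4760·47.0/(π·8.1³) = 1.78976e+06/1669.6 = 1072 MPa
τ_max = K·τ₀ = 1.2622 × 1072 = 1353 MPa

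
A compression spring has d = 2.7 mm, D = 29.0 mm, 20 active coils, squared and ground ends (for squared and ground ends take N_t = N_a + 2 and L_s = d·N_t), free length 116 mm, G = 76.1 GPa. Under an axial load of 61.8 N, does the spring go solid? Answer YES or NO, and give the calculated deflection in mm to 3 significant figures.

YES, δ = 59.6 mm

k = Gd⁴/(8D³N_a) = (76.1×10³)(2.7⁴)/(8·29.0³·20) = 1.0364 N/mm
N_t = 22; L_s = 2.7·22 = 59.4 mm; δ_solid = L₀ − L_s = 116 − 59.4 = 56.6 mm
δ = F/k = 61.8/1.0364 = 59.63 mm
δ ≥ δ_solid → spring goes solid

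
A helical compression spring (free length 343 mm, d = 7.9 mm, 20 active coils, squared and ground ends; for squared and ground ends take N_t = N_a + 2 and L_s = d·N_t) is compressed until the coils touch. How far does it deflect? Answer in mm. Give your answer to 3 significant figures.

169 mm

N_t = 22; L_s = 7.9·22 = 173.8 mm
δ_solid = L₀ − L_s = 343 − 173.8 = 169.2 mm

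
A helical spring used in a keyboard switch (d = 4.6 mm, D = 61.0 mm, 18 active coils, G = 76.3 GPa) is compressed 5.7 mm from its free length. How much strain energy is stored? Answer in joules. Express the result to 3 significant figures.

0.0170 J

k = Gd⁴/(8D³N_a) = (76.3×10³)(4.6⁴)/(8·61.0³·18) = 1.0452 N/mm
U = ½kδ² = 0.5 × 1.0452 × 5.7² = 16.979 N·mm = 0.016979 J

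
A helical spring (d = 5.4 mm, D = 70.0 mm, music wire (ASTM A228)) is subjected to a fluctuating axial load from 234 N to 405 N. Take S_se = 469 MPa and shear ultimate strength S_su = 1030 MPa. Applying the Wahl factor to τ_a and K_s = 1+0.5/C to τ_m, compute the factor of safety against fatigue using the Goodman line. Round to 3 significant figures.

C = D/d = 70.0/5.4 = 12.9630; K_W = (4C−1)/(4C−4)+0.615/C = 1.1101; K_s = 1+0.5/C = 1.0386
F_a = (F_max−F_min)/2 = 85.5 N; F_m = (F_max+F_min)/2 = 319.5 N
τ_a = K_W·8F_aD/(πd³) = 1.1101 × 96.788 = 107.45 MPa
τ_m = K_s·8F_mD/(πd³) = 1.0386 × 361.68 = 375.63 MPa
Goodman: 1/n_f = τ_a/S_se + τ_m/S_su = 107.45/469 + 375.63/1030 = 0.22910 + 0.36469 = 0.59379
n_f = 1/0.59379 = 1.684

1.68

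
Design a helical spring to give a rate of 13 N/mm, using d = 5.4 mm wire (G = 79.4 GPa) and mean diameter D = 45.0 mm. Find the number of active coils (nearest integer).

7

N_a = Gd⁴/(8D³k) = (79.4×10³ × 5.4⁴)/(8 × 45.0³ × 13)
    = 6.75143e+07 / 9.477e+06 = 7.124 → 7 coils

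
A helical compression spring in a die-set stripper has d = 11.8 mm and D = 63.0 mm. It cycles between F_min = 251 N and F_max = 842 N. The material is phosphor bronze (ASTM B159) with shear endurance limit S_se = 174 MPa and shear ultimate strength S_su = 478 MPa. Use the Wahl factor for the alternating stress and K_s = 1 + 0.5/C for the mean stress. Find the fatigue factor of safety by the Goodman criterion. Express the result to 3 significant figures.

C = D/d = 63.0/11.8 = 5.3390; K_W = (4C−1)/(4C−4)+0.615/C = 1.2880; K_s = 1+0.5/C = 1.0937
F_a = (F_max−F_min)/2 = 295.5 N; F_m = (F_max+F_min)/2 = 546.5 N
τ_a = K_W·8F_aD/(πd³) = 1.2880 × 28.853 = 37.164 MPa
τ_m = K_s·8F_mD/(πd³) = 1.0937 × 53.361 = 58.358 MPa
Goodman: 1/n_f = τ_a/S_se + τ_m/S_su = 37.164/174 + 58.358/478 = 0.21359 + 0.12209 = 0.33567
n_f = 1/0.33567 = 2.979

2.98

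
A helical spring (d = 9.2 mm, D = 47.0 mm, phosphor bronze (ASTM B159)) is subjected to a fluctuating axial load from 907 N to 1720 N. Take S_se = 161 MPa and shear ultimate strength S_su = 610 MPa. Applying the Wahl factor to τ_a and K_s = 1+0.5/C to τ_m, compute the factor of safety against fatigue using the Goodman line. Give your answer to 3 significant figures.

1.15

C = D/d = 47.0/9.2 = 5.1087; K_W = (4C−1)/(4C−4)+0.615/C = 1.3029; K_s = 1+0.5/C = 1.0979
F_a = (F_max−F_min)/2 = 406.5 N; F_m = (F_max+F_min)/2 = 1313.5 N
τ_a = K_W·8F_aD/(πd³) = 1.3029 × 62.479 = 81.405 MPa
τ_m = K_s·8F_mD/(πd³) = 1.0979 × 201.89 = 221.64 MPa
Goodman: 1/n_f = τ_a/S_se + τ_m/S_su = 81.405/161 + 221.64/610 = 0.50562 + 0.36335 = 0.86898
n_f = 1/0.86898 = 1.151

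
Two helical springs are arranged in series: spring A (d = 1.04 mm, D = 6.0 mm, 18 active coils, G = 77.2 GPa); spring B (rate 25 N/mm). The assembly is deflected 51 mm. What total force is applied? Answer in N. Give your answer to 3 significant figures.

133 N

k_A = Gd⁴/(8D³N_a) = (77.2×10³)(1.04⁴)/(8·6.0³·18) = 2.9036 N/mm
Series: 1/k_eq = 1/2.9036 + 1/25 = 0.3844; k_eq = 2.6014 N/mm
F = k_eq·δ = 2.6014·51 = 132.67 N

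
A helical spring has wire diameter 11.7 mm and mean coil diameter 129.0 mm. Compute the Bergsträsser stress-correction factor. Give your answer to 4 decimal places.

1.1216

C = D/d = 129.0/11.7 = 11.0256
K_B = (4C+2)/(4C−3) = 46.103/41.103 = 1.1216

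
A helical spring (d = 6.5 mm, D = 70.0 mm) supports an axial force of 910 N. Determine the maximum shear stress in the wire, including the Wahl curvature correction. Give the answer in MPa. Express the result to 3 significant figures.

670 MPa

Spring index C = D/d = 70.0/6.5 = 10.7692
K_W = (4C−1)/(4C−4) + 0.615/C = 42.077/39.077 + 0.0571 = 1.1339
τ₀ = 8FD/(πd³) = 8·910·70.0/(π·6.5³) = 509600/862.76 = 590.66 MPa
τ_max = K·τ₀ = 1.1339 × 590.66 = 669.74 MPa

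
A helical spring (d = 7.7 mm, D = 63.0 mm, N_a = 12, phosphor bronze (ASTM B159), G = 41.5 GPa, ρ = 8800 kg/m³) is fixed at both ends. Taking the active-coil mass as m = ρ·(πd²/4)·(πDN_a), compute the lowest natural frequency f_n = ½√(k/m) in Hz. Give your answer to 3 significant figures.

k = Gd⁴/(8D³N_a) = (41.5×10³)(7.7⁴)/(8·63.0³·12) = 6.0774 N/mm = 6077.4 N/m
Wire length L = πDN_a = π·63.0·12 = 2375 mm
m = ρ·(πd²/4)·L = 8800 × 46.566×10⁻⁶ m² × 2.375 m = 0.97325 kg
f_n = ½√(k/m) = 0.5·√(6077.4/0.97325) = 0.5·√(6244.4) = 39.511 Hz

39.5 Hz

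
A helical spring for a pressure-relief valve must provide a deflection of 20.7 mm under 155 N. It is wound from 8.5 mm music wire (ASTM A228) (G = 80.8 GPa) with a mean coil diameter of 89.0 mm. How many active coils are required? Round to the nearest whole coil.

10

Required rate k = F/δ = 155/20.7 = 7.4879 N/mm
N_a = Gd⁴/(8D³k) = (80.8×10³ × 8.5⁴)/(8 × 89.0³ × 7.4879)
    = 4.21781e+08 / 4.223e+07 = 9.988 → 10 coils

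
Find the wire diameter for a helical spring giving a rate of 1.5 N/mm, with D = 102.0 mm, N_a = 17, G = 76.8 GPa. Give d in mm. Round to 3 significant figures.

7.29 mm

d = (8D³N_a·k / G)^(1/4) = (8·102.0³·17·1.5 / (76.8×10³))^0.25
  = (2818.8)^0.25 = 7.2865 mm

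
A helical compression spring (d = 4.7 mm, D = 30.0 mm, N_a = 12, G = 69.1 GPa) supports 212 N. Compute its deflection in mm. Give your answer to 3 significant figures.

16.3 mm

k = Gd⁴/(8D³N_a) = (69.1×10³)(4.7⁴)/(8·30.0³·12) = 13.009 N/mm
δ = F/k = 212 / 13.009 = 16.297 mm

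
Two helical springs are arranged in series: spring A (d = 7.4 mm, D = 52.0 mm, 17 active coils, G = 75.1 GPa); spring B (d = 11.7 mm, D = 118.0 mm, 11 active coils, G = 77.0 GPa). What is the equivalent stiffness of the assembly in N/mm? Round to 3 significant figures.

5.40 N/mm

k_A = Gd⁴/(8D³N_a) = (75.1×10³)(7.4⁴)/(8·52.0³·17) = 11.777 N/mm
k_B = Gd⁴/(8D³N_a) = (77.0×10³)(11.7⁴)/(8·118.0³·11) = 9.9794 N/mm
Series: 1/k_eq = 1/11.777 + 1/9.9794 = 0.18512; k_eq = 5.4019 N/mm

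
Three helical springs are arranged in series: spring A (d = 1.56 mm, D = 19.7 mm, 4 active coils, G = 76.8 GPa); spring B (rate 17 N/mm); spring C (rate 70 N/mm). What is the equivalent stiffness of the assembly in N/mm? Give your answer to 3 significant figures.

k_A = Gd⁴/(8D³N_a) = (76.8×10³)(1.56⁴)/(8·19.7³·4) = 1.8591 N/mm
Series: 1/k_eq = 1/1.8591 + 1/17 + 1/70 = 0.61099; k_eq = 1.6367 N/mm

1.64 N/mm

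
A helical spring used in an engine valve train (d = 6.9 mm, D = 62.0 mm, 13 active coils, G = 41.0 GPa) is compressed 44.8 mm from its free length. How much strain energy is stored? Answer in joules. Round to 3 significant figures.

3.76 J

k = Gd⁴/(8D³N_a) = (41.0×10³)(6.9⁴)/(8·62.0³·13) = 3.7495 N/mm
U = ½kδ² = 0.5 × 3.7495 × 44.8² = 3762.7 N·mm = 3.7627 J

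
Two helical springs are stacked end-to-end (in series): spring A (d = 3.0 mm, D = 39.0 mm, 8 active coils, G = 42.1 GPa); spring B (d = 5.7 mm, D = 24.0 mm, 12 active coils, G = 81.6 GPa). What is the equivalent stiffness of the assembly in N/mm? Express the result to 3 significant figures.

0.886 N/mm

k_A = Gd⁴/(8D³N_a) = (42.1×10³)(3.0⁴)/(8·39.0³·8) = 0.89824 N/mm
k_B = Gd⁴/(8D³N_a) = (81.6×10³)(5.7⁴)/(8·24.0³·12) = 64.906 N/mm
Series: 1/k_eq = 1/0.89824 + 1/64.906 = 1.1287; k_eq = 0.88598 N/mm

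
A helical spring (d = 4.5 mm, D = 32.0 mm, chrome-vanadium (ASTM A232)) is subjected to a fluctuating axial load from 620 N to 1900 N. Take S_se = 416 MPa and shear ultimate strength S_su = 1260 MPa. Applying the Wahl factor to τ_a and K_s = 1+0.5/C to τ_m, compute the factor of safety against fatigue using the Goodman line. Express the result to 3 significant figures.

0.382

C = D/d = 32.0/4.5 = 7.1111; K_W = (4C−1)/(4C−4)+0.615/C = 1.2092; K_s = 1+0.5/C = 1.0703
F_a = (F_max−F_min)/2 = 640 N; F_m = (F_max+F_min)/2 = 1260 N
τ_a = K_W·8F_aD/(πd³) = 1.2092 × 572.31 = 692.05 MPa
τ_m = K_s·8F_mD/(πd³) = 1.0703 × 1126.7 = 1206 MPa
Goodman: 1/n_f = τ_a/S_se + τ_m/S_su = 692.05/416 + 1206/1260 = 1.66357 + 0.95711 = 2.6207
n_f = 1/2.6207 = 0.3816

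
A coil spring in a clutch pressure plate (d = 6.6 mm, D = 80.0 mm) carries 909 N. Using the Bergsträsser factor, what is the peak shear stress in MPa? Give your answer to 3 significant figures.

715 MPa

Spring index C = D/d = 80.0/6.6 = 12.1212
K_B = (4C+2)/(4C−3) = 50.485/45.485 = 1.1099
τ₀ = 8FD/(πd³) = 8·909·80.0/(π·6.6³) = 581760/903.2 = 644.11 MPa
τ_max = K·τ₀ = 1.1099 × 644.11 = 714.92 MPa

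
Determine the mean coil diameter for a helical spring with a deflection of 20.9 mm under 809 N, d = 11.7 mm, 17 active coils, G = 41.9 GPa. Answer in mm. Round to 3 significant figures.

53.0 mm

Required rate k = F/δ = 809/20.9 = 38.708 N/mm
D = (Gd⁴/(8N_a·k))^(1/3) = (41.9×10³·11.7⁴/(8·17·38.708))^(1/3)
  = (149148)^(1/3) = 53.0321 mm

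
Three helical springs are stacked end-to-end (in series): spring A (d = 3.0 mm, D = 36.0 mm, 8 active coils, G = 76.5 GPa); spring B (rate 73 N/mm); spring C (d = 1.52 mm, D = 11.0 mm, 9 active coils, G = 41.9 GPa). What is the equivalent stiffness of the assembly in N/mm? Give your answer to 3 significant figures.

k_A = Gd⁴/(8D³N_a) = (76.5×10³)(3.0⁴)/(8·36.0³·8) = 2.0752 N/mm
k_C = Gd⁴/(8D³N_a) = (41.9×10³)(1.52⁴)/(8·11.0³·9) = 2.3339 N/mm
Series: 1/k_eq = 1/2.0752 + 1/73 + 1/2.3339 = 0.92405; k_eq = 1.0822 N/mm

1.08 N/mm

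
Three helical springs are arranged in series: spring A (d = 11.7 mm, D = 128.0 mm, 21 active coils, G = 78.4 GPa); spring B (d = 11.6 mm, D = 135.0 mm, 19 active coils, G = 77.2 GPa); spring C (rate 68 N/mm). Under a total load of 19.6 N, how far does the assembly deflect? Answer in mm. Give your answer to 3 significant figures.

10.2 mm

k_A = Gd⁴/(8D³N_a) = (78.4×10³)(11.7⁴)/(8·128.0³·21) = 4.1698 N/mm
k_B = Gd⁴/(8D³N_a) = (77.2×10³)(11.6⁴)/(8·135.0³·19) = 3.7377 N/mm
Series: 1/k_eq = 1/4.1698 + 1/3.7377 + 1/68 = 0.52207; k_eq = 1.9155 N/mm
δ = F/k_eq = 19.6/1.9155 = 10.233 mm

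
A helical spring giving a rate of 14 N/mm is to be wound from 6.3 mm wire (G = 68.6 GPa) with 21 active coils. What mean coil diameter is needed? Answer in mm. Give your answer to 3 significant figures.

D = (Gd⁴/(8N_a·k))^(1/3) = (68.6×10³·6.3⁴/(8·21·14))^(1/3)
  = (45946.1)^(1/3) = 35.8165 mm

35.8 mm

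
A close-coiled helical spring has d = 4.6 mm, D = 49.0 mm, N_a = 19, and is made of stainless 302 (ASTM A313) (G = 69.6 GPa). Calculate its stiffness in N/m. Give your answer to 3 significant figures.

k = Gd⁴/(8D³N_a) = (69.6×10³ × 4.6⁴) / (8 × 49.0³ × 19)
  = 3.11631e+07 / 1.78826e+07 = 1.7426 N/mm = 1742.6 N/m

1740 N/m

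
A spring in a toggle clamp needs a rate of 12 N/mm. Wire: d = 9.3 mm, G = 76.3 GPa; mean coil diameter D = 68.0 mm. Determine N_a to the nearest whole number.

N_a = Gd⁴/(8D³k) = (76.3×10³ × 9.3⁴)/(8 × 68.0³ × 12)
    = 5.70764e+08 / 3.01855e+07 = 18.91 → 19 coils

19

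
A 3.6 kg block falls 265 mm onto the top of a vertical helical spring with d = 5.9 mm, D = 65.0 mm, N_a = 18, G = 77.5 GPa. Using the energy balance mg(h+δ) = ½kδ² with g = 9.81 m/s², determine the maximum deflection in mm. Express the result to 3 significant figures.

105 mm

k = Gd⁴/(8D³N_a) = (77.5×10³)(5.9⁴)/(8·65.0³·18) = 2.3747 N/mm
W = mg = 3.6 × 9.81 = 35.316 N
½kδ² − Wδ − Wh = 0 → δ = (W + √(W² + 2kWh))/k
δ = (35.316 + √(1247.2 + 44448.2))/2.3747 = (35.316 + 213.76)/2.3747 = 104.89 mm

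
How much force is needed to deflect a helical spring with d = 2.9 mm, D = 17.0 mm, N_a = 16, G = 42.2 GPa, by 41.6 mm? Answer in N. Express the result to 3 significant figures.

k = Gd⁴/(8D³N_a) = (42.2×10³)(2.9⁴)/(8·17.0³·16) = 4.7462 N/mm
F = k·δ = 4.7462 × 41.6 = 197.44 N

197 N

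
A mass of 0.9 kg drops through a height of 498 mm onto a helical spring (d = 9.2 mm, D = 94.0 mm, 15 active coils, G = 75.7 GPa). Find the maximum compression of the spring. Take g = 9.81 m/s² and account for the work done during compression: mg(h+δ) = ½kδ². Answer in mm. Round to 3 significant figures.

41.9 mm

k = Gd⁴/(8D³N_a) = (75.7×10³)(9.2⁴)/(8·94.0³·15) = 5.441 N/mm
W = mg = 0.9 × 9.81 = 8.829 N
½kδ² − Wδ − Wh = 0 → δ = (W + √(W² + 2kWh))/k
δ = (8.829 + √(77.951 + 47846.8))/5.441 = (8.829 + 218.92)/5.441 = 41.857 mm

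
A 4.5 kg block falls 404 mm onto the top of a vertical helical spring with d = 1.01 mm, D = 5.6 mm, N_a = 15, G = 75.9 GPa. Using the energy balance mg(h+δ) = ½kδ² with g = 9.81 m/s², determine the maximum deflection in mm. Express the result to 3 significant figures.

110 mm

k = Gd⁴/(8D³N_a) = (75.9×10³)(1.01⁴)/(8·5.6³·15) = 3.7478 N/mm
W = mg = 4.5 × 9.81 = 44.145 N
½kδ² − Wδ − Wh = 0 → δ = (W + √(W² + 2kWh))/k
δ = (44.145 + √(1948.8 + 133683))/3.7478 = (44.145 + 368.28)/3.7478 = 110.04 mm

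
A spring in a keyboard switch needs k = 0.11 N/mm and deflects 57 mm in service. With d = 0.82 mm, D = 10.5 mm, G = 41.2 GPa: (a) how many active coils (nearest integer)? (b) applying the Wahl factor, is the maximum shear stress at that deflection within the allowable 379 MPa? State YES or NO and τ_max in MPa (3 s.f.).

(a) 18 coils; (b) YES, τ_max = 343 MPa

N_a = Gd⁴/(8D³k) = (41.2×10³)(0.82⁴)/(8·10.5³·0.11) = 18.29 → N_a = 18
Actual rate k = Gd⁴/(8D³·18) = 0.11174 N/mm
Working load F = kδ = 0.11174·57 = 6.3694 N
C = 10.5/0.82 = 12.8049; K_W = (4C−1)/(4C−4)+0.615/C = 1.1116
τ_max = K_W·8FD/(πd³) = 1.1116·308.88 = 343.34 MPa
τ_max ≤ 379 MPa → acceptable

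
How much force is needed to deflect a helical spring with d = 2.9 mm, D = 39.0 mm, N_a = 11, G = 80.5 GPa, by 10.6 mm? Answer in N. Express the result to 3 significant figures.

k = Gd⁴/(8D³N_a) = (80.5×10³)(2.9⁴)/(8·39.0³·11) = 1.0907 N/mm
F = k·δ = 1.0907 × 10.6 = 11.562 N

11.6 N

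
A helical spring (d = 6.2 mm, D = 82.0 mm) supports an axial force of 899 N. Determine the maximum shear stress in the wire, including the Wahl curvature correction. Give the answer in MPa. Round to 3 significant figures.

873 MPa

Spring index C = D/d = 82.0/6.2 = 13.2258
K_W = (4C−1)/(4C−4) + 0.615/C = 51.903/48.903 + 0.0465 = 1.1078
τ₀ = 8FD/(πd³) = 8·899·82.0/(π·6.2³) = 589744/748.73 = 787.66 MPa
τ_max = K·τ₀ = 1.1078 × 787.66 = 872.61 MPa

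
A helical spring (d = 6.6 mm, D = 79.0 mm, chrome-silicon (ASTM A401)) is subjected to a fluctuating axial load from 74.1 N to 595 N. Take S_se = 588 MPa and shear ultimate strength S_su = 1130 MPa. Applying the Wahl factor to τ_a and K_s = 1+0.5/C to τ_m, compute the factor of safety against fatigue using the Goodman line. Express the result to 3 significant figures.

1.78

C = D/d = 79.0/6.6 = 11.9697; K_W = (4C−1)/(4C−4)+0.615/C = 1.1197; K_s = 1+0.5/C = 1.0418
F_a = (F_max−F_min)/2 = 260.45 N; F_m = (F_max+F_min)/2 = 334.55 N
τ_a = K_W·8F_aD/(πd³) = 1.1197 × 182.25 = 204.07 MPa
τ_m = K_s·8F_mD/(πd³) = 1.0418 × 234.1 = 243.88 MPa
Goodman: 1/n_f = τ_a/S_se + τ_m/S_su = 204.07/588 + 243.88/1130 = 0.34706 + 0.21582 = 0.56288
n_f = 1/0.56288 = 1.777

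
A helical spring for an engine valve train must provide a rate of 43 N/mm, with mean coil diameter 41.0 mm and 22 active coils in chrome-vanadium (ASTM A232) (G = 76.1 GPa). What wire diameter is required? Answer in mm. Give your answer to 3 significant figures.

d = (8D³N_a·k / G)^(1/4) = (8·41.0³·22·43 / (76.1×10³))^0.25
  = (6854.1)^0.25 = 9.0989 mm

9.10 mm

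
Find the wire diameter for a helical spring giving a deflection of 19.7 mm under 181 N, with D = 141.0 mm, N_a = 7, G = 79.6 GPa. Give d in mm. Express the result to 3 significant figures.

Required rate k = F/δ = 181/19.7 = 9.1878 N/mm
d = (8D³N_a·k / G)^(1/4) = (8·141.0³·7·9.1878 / (79.6×10³))^0.25
  = (18119)^0.25 = 11.6021 mm

11.6 mm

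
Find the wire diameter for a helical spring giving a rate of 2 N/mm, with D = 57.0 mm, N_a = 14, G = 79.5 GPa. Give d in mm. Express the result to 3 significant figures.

4.78 mm

d = (8D³N_a·k / G)^(1/4) = (8·57.0³·14·2 / (79.5×10³))^0.25
  = (521.8)^0.25 = 4.7794 mm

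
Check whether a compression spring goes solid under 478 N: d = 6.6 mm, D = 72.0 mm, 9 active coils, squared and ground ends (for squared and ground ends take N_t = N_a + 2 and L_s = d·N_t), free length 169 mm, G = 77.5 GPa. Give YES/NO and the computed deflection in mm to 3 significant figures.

NO, δ = 87.4 mm

k = Gd⁴/(8D³N_a) = (77.5×10³)(6.6⁴)/(8·72.0³·9) = 5.472 N/mm
N_t = 11; L_s = 6.6·11 = 72.6 mm; δ_solid = L₀ − L_s = 169 − 72.6 = 96.4 mm
δ = F/k = 478/5.472 = 87.354 mm
δ < δ_solid → spring does not go solid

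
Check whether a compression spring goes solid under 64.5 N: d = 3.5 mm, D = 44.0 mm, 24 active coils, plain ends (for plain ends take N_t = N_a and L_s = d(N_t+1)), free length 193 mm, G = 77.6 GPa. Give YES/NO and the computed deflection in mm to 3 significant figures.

NO, δ = 90.6 mm

k = Gd⁴/(8D³N_a) = (77.6×10³)(3.5⁴)/(8·44.0³·24) = 0.71199 N/mm
N_t = 24; L_s = 3.5·25 = 87.5 mm; δ_solid = L₀ − L_s = 193 − 87.5 = 105.5 mm
δ = F/k = 64.5/0.71199 = 90.591 mm
δ < δ_solid → spring does not go solid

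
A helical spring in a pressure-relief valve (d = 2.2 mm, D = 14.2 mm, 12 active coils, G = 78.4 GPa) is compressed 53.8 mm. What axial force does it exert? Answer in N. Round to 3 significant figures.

k = Gd⁴/(8D³N_a) = (78.4×10³)(2.2⁴)/(8·14.2³·12) = 6.6814 N/mm
F = k·δ = 6.6814 × 53.8 = 359.46 N

359 N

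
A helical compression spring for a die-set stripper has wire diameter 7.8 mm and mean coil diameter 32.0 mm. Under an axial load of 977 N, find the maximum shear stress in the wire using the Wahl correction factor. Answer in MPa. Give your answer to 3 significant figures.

Spring index C = D/d = 32.0/7.8 = 4.1026
K_W = (4C−1)/(4C−4) + 0.615/C = 15.410/12.410 + 0.1499 = 1.3916
τ₀ = 8FD/(πd³) = 8·977·32.0/(π·7.8³) = 250112/1490.8 = 167.76 MPa
τ_max = K·τ₀ = 1.3916 × 167.76 = 233.47 MPa

233 MPa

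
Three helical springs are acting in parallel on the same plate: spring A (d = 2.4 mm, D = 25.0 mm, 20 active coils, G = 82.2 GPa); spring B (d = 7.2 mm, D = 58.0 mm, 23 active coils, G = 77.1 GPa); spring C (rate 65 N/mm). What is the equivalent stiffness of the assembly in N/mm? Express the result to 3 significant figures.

k_A = Gd⁴/(8D³N_a) = (82.2×10³)(2.4⁴)/(8·25.0³·20) = 1.0909 N/mm
k_B = Gd⁴/(8D³N_a) = (77.1×10³)(7.2⁴)/(8·58.0³·23) = 5.7714 N/mm
Parallel: k_eq = 1.0909 + 5.7714 + 65 = 71.862 N/mm

71.9 N/mm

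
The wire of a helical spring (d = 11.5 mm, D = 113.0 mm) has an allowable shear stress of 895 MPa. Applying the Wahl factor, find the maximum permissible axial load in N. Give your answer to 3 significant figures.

C = D/d = 113.0/11.5 = 9.8261
K_W = (4C−1)/(4C−4) + 0.615/C = 38.304/35.304 + 0.0626 = 1.1476
τ_max = K·8FD/(πd³) → F_max = τ_allow·πd³/(8DK)
F_max = 895·π·11.5³/(8·113.0·1.1476) = 4.2763e+06/1037.4 = 4122.1 N

4120 N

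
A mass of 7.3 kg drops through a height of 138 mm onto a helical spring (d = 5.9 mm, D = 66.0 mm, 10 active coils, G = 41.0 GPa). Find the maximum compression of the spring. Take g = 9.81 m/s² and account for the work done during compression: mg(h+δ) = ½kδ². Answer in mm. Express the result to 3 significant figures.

k = Gd⁴/(8D³N_a) = (41.0×10³)(5.9⁴)/(8·66.0³·10) = 2.1601 N/mm
W = mg = 7.3 × 9.81 = 71.613 N
½kδ² − Wδ − Wh = 0 → δ = (W + √(W² + 2kWh))/k
δ = (71.613 + √(5128.4 + 42694.4))/2.1601 = (71.613 + 218.68)/2.1601 = 134.39 mm

134 mm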